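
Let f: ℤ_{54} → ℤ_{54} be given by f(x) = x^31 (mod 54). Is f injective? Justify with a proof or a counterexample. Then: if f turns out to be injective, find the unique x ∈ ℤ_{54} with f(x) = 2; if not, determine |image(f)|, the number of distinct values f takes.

38

f(0) = 0^31 = 0.
f(6): Repeated squaring mod 54: 6^1 ≡ 6, 6^2 ≡ 6² = 36, 6^4 ≡ 36² = 1296 ≡ 0, 6^8 ≡ 0² = 0, 6^16 ≡ 0² = 0. Since 31 = 16 + 8 + 4 + 2 + 1, 6^31 ≡ 0·0·0·36·6: 0·0 = 0, then 0·0 = 0, then 0·36 = 0, then 0·6 = 0. So 6^31 ≡ 0 (mod 54).
So f(0) = f(6) = 0 while 0 ≠ 6, thus f is not injective.
Since f is not injective, we determine |image(f)|. Computing x^31 mod 54 for each x (by repeated squaring, reducing mod 54 at every step), the values f(0), f(1), …, f(53) are: 0, 1, 38, 27, 40, 23, 0, 25, 8, 27, 10, 47, 0, 49, 32, 27, 34, 17, 0, 19, 2, 27, 4, 41, 0, 43, 26, 27, 28, 11, 0, 13, 50, 27, 52, 35, 0, 37, 20, 27, 22, 5, 0, 7, 44, 27, 46, 29, 0, 31, 14, 27, 16, 53.
The distinct values are {0, 1, 2, 4, 5, 7, 8, 10, 11, 13, 14, 16, 17, 19, 20, 22, 23, 25, 26, 27, 28, 29, 31, 32, 34, 35, 37, 38, 40, 41, 43, 44, 46, 47, 49, 50, 52, 53}; there are 38 of them.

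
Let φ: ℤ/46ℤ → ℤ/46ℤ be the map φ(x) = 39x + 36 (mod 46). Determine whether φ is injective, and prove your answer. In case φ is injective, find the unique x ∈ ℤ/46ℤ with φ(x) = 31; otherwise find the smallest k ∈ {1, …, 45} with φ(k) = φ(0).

27

If φ(s) = φ(t), then 39s ≡ 39t (mod 46). Because gcd(39, 46) = 1, we may cancel 39 to get s ≡ t (mod 46).
So φ is injective.
We now compute 39⁻¹ mod 46 explicitly. Euclid's algorithm: 46 = 1·39 + 7, 39 = 5·7 + 4, 7 = 1·4 + 3, 4 = 1·3 + 1; back-substituting gives 1 = 13·39 − 11·46, so 39⁻¹ ≡ 13 (mod 46).
Since φ is injective, we compute φ⁻¹(31): solve 39x + 36 ≡ 31 (mod 46), i.e. 39x ≡ 41 (mod 46).
Multiplying by 39⁻¹ = 13 gives x ≡ 13·41 = 533 = 11·46 + 27 ≡ 27 (mod 46).
Check: φ(27) = 39·27 + 36 = 1089 = 23·46 + 31 ≡ 31 (mod 46).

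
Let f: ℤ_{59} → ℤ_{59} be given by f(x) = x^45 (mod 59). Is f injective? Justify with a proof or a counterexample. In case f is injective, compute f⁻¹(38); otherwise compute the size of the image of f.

37

Since 59 is prime, the nonzero elements of ℤ_{59} form a cyclic group of order 58.
As gcd(45, 58) = 1, raising to the 45th power is a bijection on this group: if s^45 ≡ t^45 then (st^{−1})^45 = 1, and the only element of order dividing gcd(45, 58) = 1 is 1, so s = t.
With f(0) = 0 this makes f injective on all of ℤ_{59}, hence bijective (finite equal-size domain and codomain). In particular f is injective.
Since f is injective, we find the preimage of 38. The inverse of x ↦ x^45 on (ℤ_{59})^× is x ↦ x^49, because 45·49 = 2205 = 38·58 + 1 ≡ 1 (mod 58) and x^{58} = 1 for x ≠ 0 (Fermat). So f⁻¹(38) = 38^49 mod 59.
Repeated squaring mod 59: 38^1 ≡ 38, 38^2 ≡ 38² = 1444 ≡ 28, 38^4 ≡ 28² = 784 ≡ 17, 38^8 ≡ 17² = 289 ≡ 53, 38^16 ≡ 53² = 2809 ≡ 36, 38^32 ≡ 36² = 1296 ≡ 57. Since 49 = 32 + 16 + 1, 38^49 ≡ 57·36·38: 57·36 = 2052 ≡ 46, then 46·38 = 1748 ≡ 37. So 38^49 ≡ 37 (mod 59).
Hence f⁻¹(38) = 37.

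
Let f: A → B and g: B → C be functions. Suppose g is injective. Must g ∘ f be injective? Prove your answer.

No. Take A = {0, 1}, B = C = {0, 1, 2, 3, 4}, f(0) = f(1) = 0, and g = identity (injective).
Then (g ∘ f)(0) = (g ∘ f)(1) = 0 with 0 ≠ 1, so g ∘ f is not injective.

not injective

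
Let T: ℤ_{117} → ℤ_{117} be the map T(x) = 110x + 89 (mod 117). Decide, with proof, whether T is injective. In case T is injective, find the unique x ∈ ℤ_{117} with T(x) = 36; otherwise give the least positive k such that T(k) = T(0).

41

By definition, T is injective when T(u) = T(v) forces u = v.
Suppose T(u) = T(v) in ℤ_{117}. Then 110u + 89 ≡ 110v + 89 (mod 117), so 110(u − v) ≡ 0 (mod 117).
Since gcd(110, 117) = 1, 110 is invertible modulo 117, thus u − v ≡ 0 (mod 117), i.e. u = v.
Hence T is injective.
We now compute 110⁻¹ mod 117 explicitly. Euclid's algorithm: 117 = 1·110 + 7, 110 = 15·7 + 5, 7 = 1·5 + 2, 5 = 2·2 + 1; back-substituting gives 1 = 50·110 − 47·117, so 110⁻¹ ≡ 50 (mod 117).
Since T is injective, we find T⁻¹(36): we need 110x ≡ 36 − 89 ≡ 64 (mod 117). Using 110⁻¹ = 50: x ≡ 50·64 = 3200 = 27·117 + 41, so x = 41.
Check: T(41) = 110·41 + 89 = 4599 = 39·117 + 36 ≡ 36 (mod 117).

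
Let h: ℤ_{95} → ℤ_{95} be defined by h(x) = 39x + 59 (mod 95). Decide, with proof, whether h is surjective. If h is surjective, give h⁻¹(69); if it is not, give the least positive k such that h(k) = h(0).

Recall that h is surjective if every y in the codomain equals h(x) for some x in the domain.
Since gcd(39, 95) = 1, 39 is invertible modulo 95. Euclid's algorithm: 95 = 2·39 + 17, 39 = 2·17 + 5, 17 = 3·5 + 2, 5 = 2·2 + 1; back-substituting gives 1 = 39·39 − 16·95, so 39⁻¹ ≡ 39 (mod 95).
Then y ↦ 39(y − 59) is a two-sided inverse to h, so every y ∈ ℤ_{95} has a preimage.
Hence h is surjective.
Since h is surjective, we compute h⁻¹(69): solve 39x + 59 ≡ 69 (mod 95), i.e. 39x ≡ 10 (mod 95).
Multiplying by 39⁻¹ = 39 gives x ≡ 39·10 = 390 = 4·95 + 10 ≡ 10 (mod 95).
Check: h(10) = 39·10 + 59 = 449 = 4·95 + 69 ≡ 69 (mod 95).

10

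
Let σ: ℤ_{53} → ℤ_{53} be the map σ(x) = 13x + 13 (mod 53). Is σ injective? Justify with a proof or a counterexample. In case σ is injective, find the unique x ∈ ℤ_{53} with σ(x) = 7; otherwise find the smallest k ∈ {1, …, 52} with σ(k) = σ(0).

If σ(u) = σ(v), then 13u ≡ 13v (mod 53). Because gcd(13, 53) = 1, we may cancel 13 to get u ≡ v (mod 53).
Hence σ is injective.
We now compute 13⁻¹ mod 53 explicitly. Euclid's algorithm: 53 = 4·13 + 1; back-substituting gives 1 = 49·13 − 12·53, so 13⁻¹ ≡ 49 (mod 53).
Since σ is injective, we compute σ⁻¹(7): solve 13x + 13 ≡ 7 (mod 53), i.e. 13x ≡ 47 (mod 53).
Multiplying by 13⁻¹ = 49 gives x ≡ 49·47 = 2303 = 43·53 + 24 ≡ 24 (mod 53).
Check: σ(24) = 13·24 + 13 = 325 = 6·53 + 7 ≡ 7 (mod 53).

24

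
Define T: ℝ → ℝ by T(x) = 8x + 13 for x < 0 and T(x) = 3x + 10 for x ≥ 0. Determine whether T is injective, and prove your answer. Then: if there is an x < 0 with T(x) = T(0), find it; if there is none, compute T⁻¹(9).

Both pieces are strictly increasing (slopes 8 and 3), so each is injective on its own interval.
The left piece maps (−∞, 0) onto (−∞, 13); the right piece maps [0, ∞) onto [10, ∞).
These images overlap. In particular T(0) = 10 (right piece), and solving 8x + 13 = 10 on the left piece gives x = −3/8 < 0.
So T(−3/8) = T(0) with −3/8 ≠ 0, and T is not injective. This x = −3/8 is the requested value below 0.

-3/8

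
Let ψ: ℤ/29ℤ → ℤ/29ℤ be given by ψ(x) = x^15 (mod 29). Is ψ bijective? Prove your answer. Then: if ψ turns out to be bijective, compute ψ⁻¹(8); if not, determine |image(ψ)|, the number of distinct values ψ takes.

Since 29 is prime, the nonzero elements of ℤ/29ℤ form a cyclic group of order 28.
As gcd(15, 28) = 1, raising to the 15th power is a bijection on this group: if s^15 ≡ t^15 then (st^{−1})^15 = 1, and the only element of order dividing gcd(15, 28) = 1 is 1, so s = t.
With ψ(0) = 0 this makes ψ injective on all of ℤ/29ℤ, hence bijective (finite equal-size domain and codomain). In particular ψ is bijective.
Since ψ is bijective, we find the preimage of 8. The inverse of x ↦ x^15 on (ℤ/29ℤ)^× is x ↦ x^15, because 15·15 = 225 = 8·28 + 1 ≡ 1 (mod 28) and x^{28} = 1 for x ≠ 0 (Fermat). So ψ⁻¹(8) = 8^15 mod 29.
Repeated squaring mod 29: 8^1 ≡ 8, 8^2 ≡ 8² = 64 ≡ 6, 8^4 ≡ 6² = 36 ≡ 7, 8^8 ≡ 7² = 49 ≡ 20. Since 15 = 8 + 4 + 2 + 1, 8^15 ≡ 20·7·6·8: 20·7 = 140 ≡ 24, then 24·6 = 144 ≡ 28, then 28·8 = 224 ≡ 21. So 8^15 ≡ 21 (mod 29).
Hence ψ⁻¹(8) = 21.

21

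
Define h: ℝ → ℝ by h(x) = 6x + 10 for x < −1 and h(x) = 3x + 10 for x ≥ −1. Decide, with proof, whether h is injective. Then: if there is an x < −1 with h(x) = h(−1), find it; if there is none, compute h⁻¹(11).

1/3

Both pieces are strictly increasing (slopes 6 and 3), so each is injective on its own interval.
The left piece maps (−∞, −1) onto (−∞, 4); the right piece maps [−1, ∞) onto [7, ∞).
These images are disjoint, so no value is attained by both pieces. Thus h is injective.
Because the two images are disjoint, no x < −1 has h(x) = h(−1), so we compute h⁻¹(11): 11 lies in [7, ∞), so solve 3x + 10 = 11: x = (11 − 10)/3 = 1/3.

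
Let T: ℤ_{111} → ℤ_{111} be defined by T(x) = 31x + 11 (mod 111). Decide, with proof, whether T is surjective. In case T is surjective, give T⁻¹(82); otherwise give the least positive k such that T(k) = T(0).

56

Since gcd(31, 111) = 1, 31 is invertible modulo 111. Euclid's algorithm: 111 = 3·31 + 18, 31 = 1·18 + 13, 18 = 1·13 + 5, 13 = 2·5 + 3, 5 = 1·3 + 2, 3 = 1·2 + 1; back-substituting gives 1 = 43·31 − 12·111, so 31⁻¹ ≡ 43 (mod 111).
For any y ∈ ℤ_{111}, x = 43(y − 11) mod 111 satisfies T(x) = 31·43(y − 11) + 11 ≡ y (since 31·43 ≡ 1 mod 111). So every y has a preimage.
Therefore T is surjective.
Since T is surjective, we compute T⁻¹(82): solve 31x + 11 ≡ 82 (mod 111), i.e. 31x ≡ 71 (mod 111).
Multiplying by 31⁻¹ = 43 gives x ≡ 43·71 = 3053 = 27·111 + 56 ≡ 56 (mod 111).
Check: T(56) = 31·56 + 11 = 1747 = 15·111 + 82 ≡ 82 (mod 111).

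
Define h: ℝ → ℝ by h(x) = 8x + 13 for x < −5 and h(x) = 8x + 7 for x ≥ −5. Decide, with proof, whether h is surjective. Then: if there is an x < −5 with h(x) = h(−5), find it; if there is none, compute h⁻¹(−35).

Both pieces are strictly increasing (slopes 8 and 8), so each is injective on its own interval.
The left piece maps (−∞, −5) onto (−∞, −27); the right piece maps [−5, ∞) onto [−33, ∞).
The union (−∞, −27) ∪ [−33, ∞) covers ℝ, so h is surjective.
For the follow-up: the images overlap, so an x < −5 with h(x) = h(−5) exists. h(−5) = −33; solving 8x + 13 = −33 for x < −5 gives x = (−33 − 13)/8 = −23/4.

-23/4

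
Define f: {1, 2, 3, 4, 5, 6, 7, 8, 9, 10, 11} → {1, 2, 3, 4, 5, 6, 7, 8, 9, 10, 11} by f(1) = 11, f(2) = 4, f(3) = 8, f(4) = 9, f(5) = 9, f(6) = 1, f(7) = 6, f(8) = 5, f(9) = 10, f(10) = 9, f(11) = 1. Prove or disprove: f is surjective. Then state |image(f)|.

No element maps to 2, so f is not surjective.
The image of f is {1, 4, 5, 6, 8, 9, 10, 11}, which has 8 elements.

8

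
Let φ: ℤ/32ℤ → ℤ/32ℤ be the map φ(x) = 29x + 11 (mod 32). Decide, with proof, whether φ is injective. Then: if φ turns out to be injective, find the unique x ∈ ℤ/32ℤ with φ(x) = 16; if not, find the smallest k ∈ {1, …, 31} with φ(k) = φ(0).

9

Recall that φ is injective if φ(a) = φ(b) implies a = b.
Suppose φ(a) = φ(b) in ℤ/32ℤ. Then 29a + 11 ≡ 29b + 11 (mod 32), hence 29(a − b) ≡ 0 (mod 32).
Since gcd(29, 32) = 1, 29 is invertible modulo 32, thus a − b ≡ 0 (mod 32), i.e. a = b.
Thus φ is injective.
We now compute 29⁻¹ mod 32 explicitly. Euclid's algorithm: 32 = 1·29 + 3, 29 = 9·3 + 2, 3 = 1·2 + 1; back-substituting gives 1 = 21·29 − 19·32, so 29⁻¹ ≡ 21 (mod 32).
Since φ is injective, we find φ⁻¹(16): we need 29x ≡ 16 − 11 ≡ 5 (mod 32). Using 29⁻¹ = 21: x ≡ 21·5 = 105 = 3·32 + 9, so x = 9.
Check: φ(9) = 29·9 + 11 = 272 = 8·32 + 16 ≡ 16 (mod 32).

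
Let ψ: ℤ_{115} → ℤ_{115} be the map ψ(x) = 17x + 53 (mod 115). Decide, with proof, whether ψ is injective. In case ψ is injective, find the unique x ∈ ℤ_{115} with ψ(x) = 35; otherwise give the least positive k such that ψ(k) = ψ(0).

Suppose ψ(x_1) = ψ(x_2) in ℤ_{115}. Then 17x_1 + 53 ≡ 17x_2 + 53 (mod 115), so 17(x_1 − x_2) ≡ 0 (mod 115).
Since gcd(17, 115) = 1, 17 is invertible modulo 115, therefore x_1 − x_2 ≡ 0 (mod 115), i.e. x_1 = x_2.
Hence ψ is injective.
We now compute 17⁻¹ mod 115 explicitly. Euclid's algorithm: 115 = 6·17 + 13, 17 = 1·13 + 4, 13 = 3·4 + 1; back-substituting gives 1 = 88·17 − 13·115, so 17⁻¹ ≡ 88 (mod 115).
Since ψ is injective, we compute ψ⁻¹(35): solve 17x + 53 ≡ 35 (mod 115), i.e. 17x ≡ 97 (mod 115).
Multiplying by 17⁻¹ = 88 gives x ≡ 88·97 = 8536 = 74·115 + 26 ≡ 26 (mod 115).
Check: ψ(26) = 17·26 + 53 = 495 = 4·115 + 35 ≡ 35 (mod 115).

26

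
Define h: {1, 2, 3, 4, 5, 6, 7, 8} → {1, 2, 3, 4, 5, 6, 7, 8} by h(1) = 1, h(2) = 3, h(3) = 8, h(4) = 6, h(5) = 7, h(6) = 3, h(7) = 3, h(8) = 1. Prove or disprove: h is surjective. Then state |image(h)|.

No element maps to 2, so h is not surjective.
The image of h is {1, 3, 6, 7, 8}, which has 5 elements.

5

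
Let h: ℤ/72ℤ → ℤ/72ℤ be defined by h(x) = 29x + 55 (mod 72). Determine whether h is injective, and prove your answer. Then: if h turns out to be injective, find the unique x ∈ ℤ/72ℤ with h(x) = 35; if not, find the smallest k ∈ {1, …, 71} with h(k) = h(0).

If h(a) = h(b), then 29a ≡ 29b (mod 72). Because gcd(29, 72) = 1, we may cancel 29 to get a ≡ b (mod 72).
Thus h is injective.
We now compute 29⁻¹ mod 72 explicitly. Euclid's algorithm: 72 = 2·29 + 14, 29 = 2·14 + 1; back-substituting gives 1 = 5·29 − 2·72, so 29⁻¹ ≡ 5 (mod 72).
Since h is injective, we compute h⁻¹(35): solve 29x + 55 ≡ 35 (mod 72), i.e. 29x ≡ 52 (mod 72).
Multiplying by 29⁻¹ = 5 gives x ≡ 5·52 = 260 = 3·72 + 44 ≡ 44 (mod 72).
Check: h(44) = 29·44 + 55 = 1331 = 18·72 + 35 ≡ 35 (mod 72).

44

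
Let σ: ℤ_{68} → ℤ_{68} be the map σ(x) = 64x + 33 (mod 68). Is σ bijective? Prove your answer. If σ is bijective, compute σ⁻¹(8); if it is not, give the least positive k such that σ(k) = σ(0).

17

We have gcd(64, 68) = 4 > 1. Taking a = 0 and b = 17: σ(0) = 33 and σ(17) = 64·17 + 33 = 1121 ≡ 33 (mod 68).
So σ(0) = σ(17) while 0 ≠ 17, hence σ is not injective, hence not bijective.
Since σ is not bijective, we find the least positive k with σ(k) = σ(0): this means 64k ≡ 0 (mod 68), i.e. 68 ∣ 64k. Since gcd(64, 68) = 4, dividing through by 4 this holds exactly when 17 ∣ 16k, and as gcd(16, 17) = 1, exactly when 17 ∣ k.
The smallest positive such k is 17.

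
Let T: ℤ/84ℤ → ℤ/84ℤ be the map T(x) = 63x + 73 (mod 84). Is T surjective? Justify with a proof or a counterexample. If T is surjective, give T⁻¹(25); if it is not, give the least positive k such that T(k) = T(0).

Recall: surjectivity means every element of the codomain has a preimage under T.
Since gcd(63, 84) = 21, we have 63x ≡ 0 (mod 21) for all x, so T(x) ≡ 10 (mod 21).
But 0 ≢ 10 (mod 21), so 0 ∈ ℤ/84ℤ has no preimage. Therefore T is not surjective.
Since T is not surjective, we find the least positive k with T(k) = T(0): this means 63k ≡ 0 (mod 84), i.e. 84 ∣ 63k. Since gcd(63, 84) = 21, dividing through by 21 this holds exactly when 4 ∣ 3k, and as gcd(3, 4) = 1, exactly when 4 ∣ k.
The smallest positive such k is 4.

4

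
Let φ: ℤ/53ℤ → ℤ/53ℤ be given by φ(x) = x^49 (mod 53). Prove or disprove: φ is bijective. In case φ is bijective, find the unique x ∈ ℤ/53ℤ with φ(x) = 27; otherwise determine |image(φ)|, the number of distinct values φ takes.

18

Since 53 is prime, the nonzero elements of ℤ/53ℤ form a cyclic group of order 52.
As gcd(49, 52) = 1, raising to the 49th power is a bijection on this group: if x_1^49 ≡ x_2^49 then (x_1x_2^{−1})^49 = 1, and the only element of order dividing gcd(49, 52) = 1 is 1, so x_1 = x_2.
With φ(0) = 0 this makes φ injective on all of ℤ/53ℤ, hence bijective (finite equal-size domain and codomain). In particular φ is bijective.
Since φ is bijective, we find the preimage of 27. The inverse of x ↦ x^49 on (ℤ/53ℤ)^× is x ↦ x^17, because 49·17 = 833 = 16·52 + 1 ≡ 1 (mod 52) and x^{52} = 1 for x ≠ 0 (Fermat). So φ⁻¹(27) = 27^17 mod 53.
Repeated squaring mod 53: 27^1 ≡ 27, 27^2 ≡ 27² = 729 ≡ 40, 27^4 ≡ 40² = 1600 ≡ 10, 27^8 ≡ 10² = 100 ≡ 47, 27^16 ≡ 47² = 2209 ≡ 36. Since 17 = 16 + 1, 27^17 ≡ 36·27: 36·27 = 972 ≡ 18. So 27^17 ≡ 18 (mod 53).
Hence φ⁻¹(27) = 18.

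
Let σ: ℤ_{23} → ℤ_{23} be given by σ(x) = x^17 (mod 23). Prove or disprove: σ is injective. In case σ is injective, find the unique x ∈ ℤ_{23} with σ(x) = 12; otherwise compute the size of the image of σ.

6

Since 23 is prime, the nonzero elements of ℤ_{23} form a cyclic group of order 22.
As gcd(17, 22) = 1, raising to the 17th power is a bijection on this group: if a^17 ≡ b^17 then (ab^{−1})^17 = 1, and the only element of order dividing gcd(17, 22) = 1 is 1, so a = b.
With σ(0) = 0 this makes σ injective on all of ℤ_{23}, hence bijective (finite equal-size domain and codomain). In particular σ is injective.
Since σ is injective, we find the preimage of 12. The inverse of x ↦ x^17 on (ℤ_{23})^× is x ↦ x^13, because 17·13 = 221 = 10·22 + 1 ≡ 1 (mod 22) and x^{22} = 1 for x ≠ 0 (Fermat). So σ⁻¹(12) = 12^13 mod 23.
Repeated squaring mod 23: 12^1 ≡ 12, 12^2 ≡ 12² = 144 ≡ 6, 12^4 ≡ 6² = 36 ≡ 13, 12^8 ≡ 13² = 169 ≡ 8. Since 13 = 8 + 4 + 1, 12^13 ≡ 8·13·12: 8·13 = 104 ≡ 12, then 12·12 = 144 ≡ 6. So 12^13 ≡ 6 (mod 23).
Hence σ⁻¹(12) = 6.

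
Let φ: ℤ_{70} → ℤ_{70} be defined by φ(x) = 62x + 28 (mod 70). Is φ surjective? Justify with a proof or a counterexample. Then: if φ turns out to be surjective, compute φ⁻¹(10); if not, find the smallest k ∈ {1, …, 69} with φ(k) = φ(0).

Since gcd(62, 70) = 2, we have 62x ≡ 0 (mod 2) for all x, so φ(x) ≡ 0 (mod 2).
But 1 ≢ 0 (mod 2), so 1 ∈ ℤ_{70} has no preimage. So φ is not surjective.
Since φ is not surjective, we find the least positive k with φ(k) = φ(0): this means 62k ≡ 0 (mod 70), i.e. 70 ∣ 62k. Since gcd(62, 70) = 2, dividing through by 2 this holds exactly when 35 ∣ 31k, and as gcd(31, 35) = 1, exactly when 35 ∣ k.
The smallest positive such k is 35.

35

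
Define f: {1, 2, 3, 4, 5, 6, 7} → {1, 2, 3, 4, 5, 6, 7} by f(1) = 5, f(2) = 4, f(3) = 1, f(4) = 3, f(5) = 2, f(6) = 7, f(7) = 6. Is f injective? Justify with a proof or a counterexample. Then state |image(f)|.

7

The values f(1), …, f(7) are 5, 4, 1, 3, 2, 7, 6 — all distinct.
So f(x_1) = f(x_2) only when x_1 = x_2, and f is injective.
The image of f is {1, 2, 3, 4, 5, 6, 7}, which has 7 elements.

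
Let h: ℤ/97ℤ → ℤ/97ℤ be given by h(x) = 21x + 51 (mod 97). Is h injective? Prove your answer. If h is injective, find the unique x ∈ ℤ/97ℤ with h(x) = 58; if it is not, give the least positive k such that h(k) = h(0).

Suppose h(u) = h(v) in ℤ/97ℤ. Then 21u + 51 ≡ 21v + 51 (mod 97), so 21(u − v) ≡ 0 (mod 97).
Since gcd(21, 97) = 1, 21 is invertible modulo 97, hence u − v ≡ 0 (mod 97), i.e. u = v.
So h is injective.
We now compute 21⁻¹ mod 97 explicitly. Euclid's algorithm: 97 = 4·21 + 13, 21 = 1·13 + 8, 13 = 1·8 + 5, 8 = 1·5 + 3, 5 = 1·3 + 2, 3 = 1·2 + 1; back-substituting gives 1 = 37·21 − 8·97, so 21⁻¹ ≡ 37 (mod 97).
Since h is injective, we find h⁻¹(58): we need 21x ≡ 58 − 51 ≡ 7 (mod 97). Using 21⁻¹ = 37: x ≡ 37·7 = 259 = 2·97 + 65, so x = 65.
Check: h(65) = 21·65 + 51 = 1416 = 14·97 + 58 ≡ 58 (mod 97).

65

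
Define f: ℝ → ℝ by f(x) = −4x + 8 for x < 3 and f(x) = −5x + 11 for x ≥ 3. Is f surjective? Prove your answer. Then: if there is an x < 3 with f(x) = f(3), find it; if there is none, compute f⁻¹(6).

1/2

Both pieces are strictly decreasing (slopes −4 and −5), so each is injective on its own interval.
The left piece maps (−∞, 3) onto (−4, ∞); the right piece maps [3, ∞) onto (−∞, −4].
These images together cover ℝ, so f is surjective.
Because the two images are disjoint, no x < 3 has f(x) = f(3), so we compute f⁻¹(6): 6 lies in (−4, ∞), so solve −4x + 8 = 6: x = (6 − 8)/(−4) = 1/2.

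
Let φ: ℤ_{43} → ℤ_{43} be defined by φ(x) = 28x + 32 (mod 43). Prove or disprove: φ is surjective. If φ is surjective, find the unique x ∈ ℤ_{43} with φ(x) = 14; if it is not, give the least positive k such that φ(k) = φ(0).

Since gcd(28, 43) = 1, 28 is invertible modulo 43. Euclid's algorithm: 43 = 1·28 + 15, 28 = 1·15 + 13, 15 = 1·13 + 2, 13 = 6·2 + 1; back-substituting gives 1 = 20·28 − 13·43, so 28⁻¹ ≡ 20 (mod 43).
For any y ∈ ℤ_{43}, x = 20(y − 32) mod 43 satisfies φ(x) = 28·20(y − 32) + 32 ≡ y (since 28·20 ≡ 1 mod 43). So every y has a preimage.
Thus φ is surjective.
Since φ is surjective, we compute φ⁻¹(14): solve 28x + 32 ≡ 14 (mod 43), i.e. 28x ≡ 25 (mod 43).
Multiplying by 28⁻¹ = 20 gives x ≡ 20·25 = 500 = 11·43 + 27 ≡ 27 (mod 43).
Check: φ(27) = 28·27 + 32 = 788 = 18·43 + 14 ≡ 14 (mod 43).

27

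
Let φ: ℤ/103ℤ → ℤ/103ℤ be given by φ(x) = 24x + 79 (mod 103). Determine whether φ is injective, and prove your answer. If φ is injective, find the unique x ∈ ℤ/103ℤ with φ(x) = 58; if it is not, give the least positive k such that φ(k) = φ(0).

If φ(x_1) = φ(x_2), then 24x_1 ≡ 24x_2 (mod 103). Because gcd(24, 103) = 1, we may cancel 24 to get x_1 ≡ x_2 (mod 103).
Thus φ is injective.
We now compute 24⁻¹ mod 103 explicitly. Euclid's algorithm: 103 = 4·24 + 7, 24 = 3·7 + 3, 7 = 2·3 + 1; back-substituting gives 1 = 73·24 − 17·103, so 24⁻¹ ≡ 73 (mod 103).
Since φ is injective, we find φ⁻¹(58): we need 24x ≡ 58 − 79 ≡ 82 (mod 103). Using 24⁻¹ = 73: x ≡ 73·82 = 5986 = 58·103 + 12, so x = 12.
Check: φ(12) = 24·12 + 79 = 367 = 3·103 + 58 ≡ 58 (mod 103).

12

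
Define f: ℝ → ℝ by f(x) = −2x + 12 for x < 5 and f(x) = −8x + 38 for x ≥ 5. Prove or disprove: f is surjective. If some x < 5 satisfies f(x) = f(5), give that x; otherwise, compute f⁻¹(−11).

Both pieces are strictly decreasing (slopes −2 and −8), so each is injective on its own interval.
The left piece maps (−∞, 5) onto (2, ∞); the right piece maps [5, ∞) onto (−∞, −2].
The union (2, ∞) ∪ (−∞, −2] omits the interval between 2 and −2; in particular 2 has no preimage. So f is not surjective.
Because the two images are disjoint, no x < 5 has f(x) = f(5), so we compute f⁻¹(−11): −11 lies in (−∞, −2], so solve −8x + 38 = −11: x = (−11 − 38)/(−8) = 49/8.

49/8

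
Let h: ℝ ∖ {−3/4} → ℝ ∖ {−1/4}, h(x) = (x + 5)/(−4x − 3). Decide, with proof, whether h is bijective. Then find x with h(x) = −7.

-16/27

Suppose h(x_1) = h(x_2). Cross-multiplying: (x_1 + 5)(−4x_2 − 3) = (x_2 + 5)(−4x_1 − 3).
Expanding both sides and cancelling the symmetric terms leaves 17·(x_1 − x_2) = 0. Since 17 ≠ 0, x_1 = x_2. Hence h is injective.
For any y ≠ −1/4, solving y(−4x − 3) = x + 5 for x gives a well-defined x ≠ −3/4. So h is surjective.
Thus h is bijective.
Solving h(x) = −7: cross-multiplying gives x + 5 = −7(−4x − 3), which rearranges to −27x = 16, so x = −16/27.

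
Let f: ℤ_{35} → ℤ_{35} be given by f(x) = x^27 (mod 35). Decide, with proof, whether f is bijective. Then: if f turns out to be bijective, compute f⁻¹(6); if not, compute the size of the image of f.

15

f(4): Repeated squaring mod 35: 4^1 ≡ 4, 4^2 ≡ 4² = 16, 4^4 ≡ 16² = 256 ≡ 11, 4^8 ≡ 11² = 121 ≡ 16, 4^16 ≡ 16² = 256 ≡ 11. Since 27 = 16 + 8 + 2 + 1, 4^27 ≡ 11·16·16·4: 11·16 = 176 ≡ 1, then 1·16 = 16, then 16·4 = 64 ≡ 29. So 4^27 ≡ 29 (mod 35).
f(9): Repeated squaring mod 35: 9^1 ≡ 9, 9^2 ≡ 9² = 81 ≡ 11, 9^4 ≡ 11² = 121 ≡ 16, 9^8 ≡ 16² = 256 ≡ 11, 9^16 ≡ 11² = 121 ≡ 16. Since 27 = 16 + 8 + 2 + 1, 9^27 ≡ 16·11·11·9: 16·11 = 176 ≡ 1, then 1·11 = 11, then 11·9 = 99 ≡ 29. So 9^27 ≡ 29 (mod 35).
So f(4) = f(9) = 29 while 4 ≠ 9, thus f is not injective, hence not bijective.
Since f is not bijective, we determine |image(f)|. Computing x^27 mod 35 for each x (by repeated squaring, reducing mod 35 at every step), the values f(0), f(1), …, f(34) are: 0, 1, 8, 27, 29, 20, 6, 28, 22, 29, 20, 1, 13, 27, 14, 15, 1, 13, 22, 34, 20, 21, 8, 22, 34, 15, 6, 13, 7, 29, 15, 6, 8, 27, 34.
The distinct values are {0, 1, 6, 7, 8, 13, 14, 15, 20, 21, 22, 27, 28, 29, 34}; there are 15 of them.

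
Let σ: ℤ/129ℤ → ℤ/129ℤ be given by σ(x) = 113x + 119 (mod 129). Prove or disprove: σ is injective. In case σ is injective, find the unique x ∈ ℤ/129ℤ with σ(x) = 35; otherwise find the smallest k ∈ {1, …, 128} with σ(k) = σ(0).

102

Suppose σ(s) = σ(t) in ℤ/129ℤ. Then 113s + 119 ≡ 113t + 119 (mod 129), hence 113(s − t) ≡ 0 (mod 129).
Since gcd(113, 129) = 1, 113 is invertible modulo 129, so s − t ≡ 0 (mod 129), i.e. s = t.
Therefore σ is injective.
We now compute 113⁻¹ mod 129 explicitly. Euclid's algorithm: 129 = 1·113 + 16, 113 = 7·16 + 1; back-substituting gives 1 = 8·113 − 7·129, so 113⁻¹ ≡ 8 (mod 129).
Since σ is injective, we find σ⁻¹(35): we need 113x ≡ 35 − 119 ≡ 45 (mod 129). Using 113⁻¹ = 8: x ≡ 8·45 = 360 = 2·129 + 102, so x = 102.
Check: σ(102) = 113·102 + 119 = 11645 = 90·129 + 35 ≡ 35 (mod 129).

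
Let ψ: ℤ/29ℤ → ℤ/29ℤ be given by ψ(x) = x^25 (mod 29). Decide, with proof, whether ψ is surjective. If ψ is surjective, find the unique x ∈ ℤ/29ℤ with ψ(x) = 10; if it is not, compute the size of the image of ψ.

Since 29 is prime, the nonzero elements of ℤ/29ℤ form a cyclic group of order 28.
As gcd(25, 28) = 1, raising to the 25th power is a bijection on this group: if s^25 ≡ t^25 then (st^{−1})^25 = 1, and the only element of order dividing gcd(25, 28) = 1 is 1, so s = t.
With ψ(0) = 0 this makes ψ injective on all of ℤ/29ℤ, hence bijective (finite equal-size domain and codomain). In particular ψ is surjective.
Since ψ is surjective, we find the preimage of 10. The inverse of x ↦ x^25 on (ℤ/29ℤ)^× is x ↦ x^9, because 25·9 = 225 = 8·28 + 1 ≡ 1 (mod 28) and x^{28} = 1 for x ≠ 0 (Fermat). So ψ⁻¹(10) = 10^9 mod 29.
Repeated squaring mod 29: 10^1 ≡ 10, 10^2 ≡ 10² = 100 ≡ 13, 10^4 ≡ 13² = 169 ≡ 24, 10^8 ≡ 24² = 576 ≡ 25. Since 9 = 8 + 1, 10^9 ≡ 25·10: 25·10 = 250 ≡ 18. So 10^9 ≡ 18 (mod 29).
Hence ψ⁻¹(10) = 18.

18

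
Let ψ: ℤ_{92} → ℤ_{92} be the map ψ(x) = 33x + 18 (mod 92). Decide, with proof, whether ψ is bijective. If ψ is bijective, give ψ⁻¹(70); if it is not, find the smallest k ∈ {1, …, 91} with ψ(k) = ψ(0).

By definition, injectivity means: for all a, b in the domain, ψ(a) = ψ(b) implies a = b.
Suppose ψ(a) = ψ(b) in ℤ_{92}. Then 33a + 18 ≡ 33b + 18 (mod 92), so 33(a − b) ≡ 0 (mod 92).
Since gcd(33, 92) = 1, 33 is invertible modulo 92, therefore a − b ≡ 0 (mod 92), i.e. a = b.
We now compute 33⁻¹ mod 92 explicitly. Euclid's algorithm: 92 = 2·33 + 26, 33 = 1·26 + 7, 26 = 3·7 + 5, 7 = 1·5 + 2, 5 = 2·2 + 1; back-substituting gives 1 = 53·33 − 19·92, so 33⁻¹ ≡ 53 (mod 92).
For any y ∈ ℤ_{92}, x = 53(y − 18) mod 92 satisfies ψ(x) = 33·53(y − 18) + 18 ≡ y (since 33·53 ≡ 1 mod 92). So every y has a preimage.
Thus ψ is bijective.
Since ψ is bijective, we find ψ⁻¹(70): we need 33x ≡ 70 − 18 ≡ 52 (mod 92). Using 33⁻¹ = 53: x ≡ 53·52 = 2756 = 29·92 + 88, so x = 88.
Check: ψ(88) = 33·88 + 18 = 2922 = 31·92 + 70 ≡ 70 (mod 92).

88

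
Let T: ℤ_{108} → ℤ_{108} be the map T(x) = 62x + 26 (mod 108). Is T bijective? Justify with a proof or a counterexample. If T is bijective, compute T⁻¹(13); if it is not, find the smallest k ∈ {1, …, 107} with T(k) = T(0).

We have gcd(62, 108) = 2 > 1. Taking x_1 = 0 and x_2 = 54: T(0) = 26 and T(54) = 62·54 + 26 = 3374 ≡ 26 (mod 108).
So T(0) = T(54) while 0 ≠ 54, so T is not injective, hence not bijective.
Since T is not bijective, we find the least positive k with T(k) = T(0): this means 62k ≡ 0 (mod 108), i.e. 108 ∣ 62k. Since gcd(62, 108) = 2, dividing through by 2 this holds exactly when 54 ∣ 31k, and as gcd(31, 54) = 1, exactly when 54 ∣ k.
The smallest positive such k is 54.

54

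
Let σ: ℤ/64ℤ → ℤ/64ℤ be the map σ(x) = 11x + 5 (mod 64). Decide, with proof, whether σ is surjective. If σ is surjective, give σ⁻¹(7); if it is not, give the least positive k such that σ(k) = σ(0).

6

Since gcd(11, 64) = 1, 11 is invertible modulo 64. Euclid's algorithm: 64 = 5·11 + 9, 11 = 1·9 + 2, 9 = 4·2 + 1; back-substituting gives 1 = 35·11 − 6·64, so 11⁻¹ ≡ 35 (mod 64).
For any y ∈ ℤ/64ℤ, x = 35(y − 5) mod 64 satisfies σ(x) = 11·35(y − 5) + 5 ≡ y (since 11·35 ≡ 1 mod 64). So every y has a preimage.
Therefore σ is surjective.
Since σ is surjective, we find σ⁻¹(7): we need 11x ≡ 7 − 5 ≡ 2 (mod 64). Using 11⁻¹ = 35: x ≡ 35·2 = 70 = 1·64 + 6, so x = 6.
Check: σ(6) = 11·6 + 5 = 71 = 1·64 + 7 ≡ 7 (mod 64).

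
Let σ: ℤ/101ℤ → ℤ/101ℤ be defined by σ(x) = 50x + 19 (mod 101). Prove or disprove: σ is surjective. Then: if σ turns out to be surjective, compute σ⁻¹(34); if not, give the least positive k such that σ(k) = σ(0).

Since gcd(50, 101) = 1, 50 is invertible modulo 101. Euclid's algorithm: 101 = 2·50 + 1; back-substituting gives 1 = 99·50 − 49·101, so 50⁻¹ ≡ 99 (mod 101).
Then y ↦ 99(y − 19) is a two-sided inverse to σ, so every y ∈ ℤ/101ℤ has a preimage.
Thus σ is surjective.
Since σ is surjective, we compute σ⁻¹(34): solve 50x + 19 ≡ 34 (mod 101), i.e. 50x ≡ 15 (mod 101).
Multiplying by 50⁻¹ = 99 gives x ≡ 99·15 = 1485 = 14·101 + 71 ≡ 71 (mod 101).
Check: σ(71) = 50·71 + 19 = 3569 = 35·101 + 34 ≡ 34 (mod 101).

71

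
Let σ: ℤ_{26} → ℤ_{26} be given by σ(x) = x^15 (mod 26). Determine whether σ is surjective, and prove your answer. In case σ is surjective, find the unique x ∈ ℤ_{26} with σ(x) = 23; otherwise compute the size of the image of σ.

σ(1) = 1^15 = 1.
σ(3): Repeated squaring mod 26: 3^1 ≡ 3, 3^2 ≡ 3² = 9, 3^4 ≡ 9² = 81 ≡ 3, 3^8 ≡ 3² = 9. Since 15 = 8 + 4 + 2 + 1, 3^15 ≡ 9·3·9·3: 9·3 = 27 ≡ 1, then 1·9 = 9, then 9·3 = 27 ≡ 1. So 3^15 ≡ 1 (mod 26).
So σ(1) = σ(3) = 1 while 1 ≠ 3, thus σ is not injective.
A non-injective map from the 26-element set ℤ_{26} to itself takes at most 25 distinct values, so it cannot be surjective. Thus σ is not surjective.
Since σ is not surjective, we determine |image(σ)|. Computing x^15 mod 26 for each x (by repeated squaring, reducing mod 26 at every step), the values σ(0), σ(1), …, σ(25) are: 0, 1, 8, 1, 12, 21, 8, 5, 18, 1, 12, 5, 12, 13, 14, 21, 14, 25, 8, 21, 18, 5, 14, 25, 18, 25.
The distinct values are {0, 1, 5, 8, 12, 13, 14, 18, 21, 25}; there are 10 of them.

10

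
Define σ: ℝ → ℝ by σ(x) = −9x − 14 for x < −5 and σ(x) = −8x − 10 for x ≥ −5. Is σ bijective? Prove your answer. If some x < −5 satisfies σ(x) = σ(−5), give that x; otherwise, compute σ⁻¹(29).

-39/8

Both pieces are strictly decreasing (slopes −9 and −8), so each is injective on its own interval.
The left piece maps (−∞, −5) onto (31, ∞); the right piece maps [−5, ∞) onto (−∞, 30].
The images leave a gap (31 has no preimage), so σ is not surjective, hence not bijective.
Because the two images are disjoint, no x < −5 has σ(x) = σ(−5), so we compute σ⁻¹(29): 29 lies in (−∞, 30], so solve −8x − 10 = 29: x = (29 + 10)/(−8) = −39/8.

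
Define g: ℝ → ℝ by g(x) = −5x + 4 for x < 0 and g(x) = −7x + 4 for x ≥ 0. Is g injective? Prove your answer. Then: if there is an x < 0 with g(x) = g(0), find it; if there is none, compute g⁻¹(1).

Both pieces are strictly decreasing (slopes −5 and −7), so each is injective on its own interval.
The left piece maps (−∞, 0) onto (4, ∞); the right piece maps [0, ∞) onto (−∞, 4].
These images are disjoint, so no value is attained by both pieces. Therefore g is injective.
Because the two images are disjoint, no x < 0 has g(x) = g(0), so we compute g⁻¹(1): 1 lies in (−∞, 4], so solve −7x + 4 = 1: x = (1 − 4)/(−7) = 3/7.

3/7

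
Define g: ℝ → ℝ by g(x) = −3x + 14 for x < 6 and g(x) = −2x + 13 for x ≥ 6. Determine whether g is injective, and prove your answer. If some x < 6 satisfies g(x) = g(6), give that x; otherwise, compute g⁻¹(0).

Both pieces are strictly decreasing (slopes −3 and −2), so each is injective on its own interval.
The left piece maps (−∞, 6) onto (−4, ∞); the right piece maps [6, ∞) onto (−∞, 1].
These images overlap. In particular g(6) = 1 (right piece), and solving −3x + 14 = 1 on the left piece gives x = 13/3 < 6.
So g(13/3) = g(6) with 13/3 ≠ 6, and g is not injective. This x = 13/3 is the requested value below 6.

13/3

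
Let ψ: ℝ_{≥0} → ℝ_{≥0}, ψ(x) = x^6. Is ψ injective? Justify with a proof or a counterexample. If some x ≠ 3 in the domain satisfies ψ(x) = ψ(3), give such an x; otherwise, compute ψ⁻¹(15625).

5

On ℝ_{≥0}, x ↦ x^6 is strictly increasing, so ψ(u) = ψ(v) forces u = v. Therefore ψ is injective.
Since x ↦ x^6 is strictly increasing on ℝ_{≥0}, it is injective there, so no x ≠ 3 in the domain has ψ(x) = ψ(3). We therefore compute ψ⁻¹(15625) = 15625^{1/6} = 5 (indeed 5^6 = 15625).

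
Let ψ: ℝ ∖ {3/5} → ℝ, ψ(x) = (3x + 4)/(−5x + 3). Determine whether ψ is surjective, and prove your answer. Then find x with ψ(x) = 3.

5/18

If ψ(x) = −3/5, cross-multiplying gives −5(3x + 4) = 3(−5x + 3), which simplifies to −20 = 9 — false.  So −3/5 has no preimage and ψ is not surjective.
Solving ψ(x) = 3: cross-multiplying gives 3x + 4 = 3(−5x + 3), which rearranges to 18x = 5, so x = 5/18.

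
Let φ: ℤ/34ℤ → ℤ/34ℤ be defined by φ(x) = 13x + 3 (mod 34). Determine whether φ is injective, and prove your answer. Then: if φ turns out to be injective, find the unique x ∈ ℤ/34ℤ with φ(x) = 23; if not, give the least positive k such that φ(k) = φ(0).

12

Suppose φ(u) = φ(v) in ℤ/34ℤ. Then 13u + 3 ≡ 13v + 3 (mod 34), therefore 13(u − v) ≡ 0 (mod 34).
Since gcd(13, 34) = 1, 13 is invertible modulo 34, hence u − v ≡ 0 (mod 34), i.e. u = v.
So φ is injective.
We now compute 13⁻¹ mod 34 explicitly. Euclid's algorithm: 34 = 2·13 + 8, 13 = 1·8 + 5, 8 = 1·5 + 3, 5 = 1·3 + 2, 3 = 1·2 + 1; back-substituting gives 1 = 21·13 − 8·34, so 13⁻¹ ≡ 21 (mod 34).
Since φ is injective, we find φ⁻¹(23): we need 13x ≡ 23 − 3 ≡ 20 (mod 34). Using 13⁻¹ = 21: x ≡ 21·20 = 420 = 12·34 + 12, so x = 12.
Check: φ(12) = 13·12 + 3 = 159 = 4·34 + 23 ≡ 23 (mod 34).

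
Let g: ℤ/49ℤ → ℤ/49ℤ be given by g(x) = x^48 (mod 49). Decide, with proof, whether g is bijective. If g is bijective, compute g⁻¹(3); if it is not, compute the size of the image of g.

8

g(3): Repeated squaring mod 49: 3^1 ≡ 3, 3^2 ≡ 3² = 9, 3^4 ≡ 9² = 81 ≡ 32, 3^8 ≡ 32² = 1024 ≡ 44, 3^16 ≡ 44² = 1936 ≡ 25, 3^32 ≡ 25² = 625 ≡ 37. Since 48 = 32 + 16, 3^48 ≡ 37·25: 37·25 = 925 ≡ 43. So 3^48 ≡ 43 (mod 49).
g(5): Repeated squaring mod 49: 5^1 ≡ 5, 5^2 ≡ 5² = 25, 5^4 ≡ 25² = 625 ≡ 37, 5^8 ≡ 37² = 1369 ≡ 46, 5^16 ≡ 46² = 2116 ≡ 9, 5^32 ≡ 9² = 81 ≡ 32. Since 48 = 32 + 16, 5^48 ≡ 32·9: 32·9 = 288 ≡ 43. So 5^48 ≡ 43 (mod 49).
So g(3) = g(5) = 43 while 3 ≠ 5, therefore g is not injective, hence not bijective.
Since g is not bijective, we determine |image(g)|. Computing x^48 mod 49 for each x (by repeated squaring, reducing mod 49 at every step), the values g(0), g(1), …, g(48) are: 0, 1, 15, 43, 29, 43, 8, 0, 43, 36, 8, 15, 22, 15, 0, 36, 8, 22, 1, 1, 22, 0, 29, 29, 36, 36, 29, 29, 0, 22, 1, 1, 22, 8, 36, 0, 15, 22, 15, 8, 36, 43, 0, 8, 43, 29, 43, 15, 1.
The distinct values are {0, 1, 8, 15, 22, 29, 36, 43}; there are 8 of them.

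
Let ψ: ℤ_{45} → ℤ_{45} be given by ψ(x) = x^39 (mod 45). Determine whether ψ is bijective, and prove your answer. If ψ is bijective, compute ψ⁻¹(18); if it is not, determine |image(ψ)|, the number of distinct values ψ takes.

ψ(0) = 0^39 = 0.
ψ(15): Repeated squaring mod 45: 15^1 ≡ 15, 15^2 ≡ 15² = 225 ≡ 0, 15^4 ≡ 0² = 0, 15^8 ≡ 0² = 0, 15^16 ≡ 0² = 0, 15^32 ≡ 0² = 0. Since 39 = 32 + 4 + 2 + 1, 15^39 ≡ 0·0·0·15: 0·0 = 0, then 0·0 = 0, then 0·15 = 0. So 15^39 ≡ 0 (mod 45).
So ψ(0) = ψ(15) = 0 while 0 ≠ 15, so ψ is not injective, hence not bijective.
Since ψ is not bijective, we determine |image(ψ)|. Computing x^39 mod 45 for each x (by repeated squaring, reducing mod 45 at every step), the values ψ(0), ψ(1), …, ψ(44) are: 0, 1, 8, 27, 19, 35, 36, 28, 17, 9, 10, 26, 18, 37, 44, 0, 1, 8, 27, 19, 35, 36, 28, 17, 9, 10, 26, 18, 37, 44, 0, 1, 8, 27, 19, 35, 36, 28, 17, 9, 10, 26, 18, 37, 44.
The distinct values are {0, 1, 8, 9, 10, 17, 18, 19, 26, 27, 28, 35, 36, 37, 44}; there are 15 of them.

15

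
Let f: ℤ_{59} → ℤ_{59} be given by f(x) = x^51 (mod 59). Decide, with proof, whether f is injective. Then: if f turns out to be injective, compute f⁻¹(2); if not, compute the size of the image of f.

Since 59 is prime, the nonzero elements of ℤ_{59} form a cyclic group of order 58.
As gcd(51, 58) = 1, raising to the 51st power is a bijection on this group: if s^51 ≡ t^51 then (st^{−1})^51 = 1, and the only element of order dividing gcd(51, 58) = 1 is 1, so s = t.
With f(0) = 0 this makes f injective on all of ℤ_{59}, hence bijective (finite equal-size domain and codomain). In particular f is injective.
Since f is injective, we find the preimage of 2. The inverse of x ↦ x^51 on (ℤ_{59})^× is x ↦ x^33, because 51·33 = 1683 = 29·58 + 1 ≡ 1 (mod 58) and x^{58} = 1 for x ≠ 0 (Fermat). So f⁻¹(2) = 2^33 mod 59.
Repeated squaring mod 59: 2^1 ≡ 2, 2^2 ≡ 2² = 4, 2^4 ≡ 4² = 16, 2^8 ≡ 16² = 256 ≡ 20, 2^16 ≡ 20² = 400 ≡ 46, 2^32 ≡ 46² = 2116 ≡ 51. Since 33 = 32 + 1, 2^33 ≡ 51·2: 51·2 = 102 ≡ 43. So 2^33 ≡ 43 (mod 59).
Hence f⁻¹(2) = 43.

43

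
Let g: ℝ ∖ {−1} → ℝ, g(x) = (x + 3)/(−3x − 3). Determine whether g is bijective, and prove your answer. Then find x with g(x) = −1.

0

If g(x) = −1/3, cross-multiplying gives −3(x + 3) = 1(−3x − 3), which simplifies to −9 = −3 — false.  So −1/3 has no preimage and g is not surjective.
Therefore g is not bijective.
Solving g(x) = −1: cross-multiplying gives x + 3 = −1(−3x − 3), which rearranges to −2x = 0, so x = 0.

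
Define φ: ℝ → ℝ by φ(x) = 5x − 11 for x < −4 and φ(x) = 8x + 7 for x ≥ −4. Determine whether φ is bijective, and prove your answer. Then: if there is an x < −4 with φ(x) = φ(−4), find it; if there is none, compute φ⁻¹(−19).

Both pieces are strictly increasing (slopes 5 and 8), so each is injective on its own interval.
The left piece maps (−∞, −4) onto (−∞, −31); the right piece maps [−4, ∞) onto [−25, ∞).
The images leave a gap (−31 has no preimage), so φ is not surjective, hence not bijective.
Because the two images are disjoint, no x < −4 has φ(x) = φ(−4), so we compute φ⁻¹(−19): −19 lies in [−25, ∞), so solve 8x + 7 = −19: x = (−19 − 7)/8 = −13/4.

-13/4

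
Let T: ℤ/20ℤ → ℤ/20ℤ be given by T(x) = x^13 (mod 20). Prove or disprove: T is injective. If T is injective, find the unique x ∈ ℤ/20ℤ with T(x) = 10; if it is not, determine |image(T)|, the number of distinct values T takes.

15

T(0) = 0^13 = 0.
T(10): Repeated squaring mod 20: 10^1 ≡ 10, 10^2 ≡ 10² = 100 ≡ 0, 10^4 ≡ 0² = 0, 10^8 ≡ 0² = 0. Since 13 = 8 + 4 + 1, 10^13 ≡ 0·0·10: 0·0 = 0, then 0·10 = 0. So 10^13 ≡ 0 (mod 20).
So T(0) = T(10) = 0 while 0 ≠ 10, so T is not injective.
Since T is not injective, we determine |image(T)|. Computing x^13 mod 20 for each x (by repeated squaring, reducing mod 20 at every step), the values T(0), T(1), …, T(19) are: 0, 1, 12, 3, 4, 5, 16, 7, 8, 9, 0, 11, 12, 13, 4, 15, 16, 17, 8, 19.
The distinct values are {0, 1, 3, 4, 5, 7, 8, 9, 11, 12, 13, 15, 16, 17, 19}; there are 15 of them.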